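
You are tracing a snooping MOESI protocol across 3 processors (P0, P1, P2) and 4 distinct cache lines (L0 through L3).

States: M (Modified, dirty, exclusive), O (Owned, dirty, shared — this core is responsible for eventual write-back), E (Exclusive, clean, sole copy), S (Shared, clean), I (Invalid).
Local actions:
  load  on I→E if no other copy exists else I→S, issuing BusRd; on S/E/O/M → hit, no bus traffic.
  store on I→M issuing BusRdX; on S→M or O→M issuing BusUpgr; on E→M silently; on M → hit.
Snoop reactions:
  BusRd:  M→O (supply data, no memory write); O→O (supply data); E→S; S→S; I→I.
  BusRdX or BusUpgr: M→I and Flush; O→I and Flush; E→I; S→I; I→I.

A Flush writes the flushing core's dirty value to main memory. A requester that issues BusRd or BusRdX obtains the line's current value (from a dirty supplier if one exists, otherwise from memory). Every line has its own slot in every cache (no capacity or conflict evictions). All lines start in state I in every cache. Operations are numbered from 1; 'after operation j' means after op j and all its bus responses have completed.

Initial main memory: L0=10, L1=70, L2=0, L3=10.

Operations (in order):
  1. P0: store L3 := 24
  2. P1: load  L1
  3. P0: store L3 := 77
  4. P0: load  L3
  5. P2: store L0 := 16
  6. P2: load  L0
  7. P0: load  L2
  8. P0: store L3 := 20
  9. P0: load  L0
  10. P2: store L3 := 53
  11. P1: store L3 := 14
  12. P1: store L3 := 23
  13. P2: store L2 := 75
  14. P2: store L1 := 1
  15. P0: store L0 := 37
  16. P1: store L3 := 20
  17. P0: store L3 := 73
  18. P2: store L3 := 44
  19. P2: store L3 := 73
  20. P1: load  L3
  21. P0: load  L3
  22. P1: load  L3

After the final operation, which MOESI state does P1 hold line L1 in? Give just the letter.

  op1 P0: store L3 := 24 → M/I/I on L3; bus BusRdX; mem=10
  op2 P1: load  L1 → I/E/I on L1; bus BusRd; mem=70
  op3 P0: store L3 := 77 → M/I/I on L3; bus (none); mem=10
  op4 P0: load  L3 → M/I/I on L3; bus (none); mem=10
  op5 P2: store L0 := 16 → I/I/M on L0; bus BusRdX; mem=10
  op6 P2: load  L0 → I/I/M on L0; bus (none); mem=10
  op7 P0: load  L2 → E/I/I on L2; bus BusRd; mem=0
  op8 P0: store L3 := 20 → M/I/I on L3; bus (none); mem=10
  op9 P0: load  L0 → S/I/O on L0; bus BusRd; mem=10
  op10 P2: store L3 := 53 → I/I/M on L3; bus BusRdX Flush; mem=20
  op11 P1: store L3 := 14 → I/M/I on L3; bus BusRdX Flush; mem=53
  op12 P1: store L3 := 23 → I/M/I on L3; bus (none); mem=53
  op13 P2: store L2 := 75 → I/I/M on L2; bus BusRdX; mem=0
  op14 P2: store L1 := 1 → I/I/M on L1; bus BusRdX; mem=70
  op15 P0: store L0 := 37 → M/I/I on L0; bus BusUpgr Flush; mem=16
  op16 P1: store L3 := 20 → I/M/I on L3; bus (none); mem=53
  op17 P0: store L3 := 73 → M/I/I on L3; bus BusRdX Flush; mem=20
  op18 P2: store L3 := 44 → I/I/M on L3; bus BusRdX Flush; mem=73
  op19 P2: store L3 := 73 → I/I/M on L3; bus (none); mem=73
  op20 P1: load  L3 → I/S/O on L3; bus BusRd; mem=73
  op21 P0: load  L3 → S/S/O on L3; bus BusRd; mem=73
  op22 P1: load  L3 → S/S/O on L3; bus (none); mem=73

state = I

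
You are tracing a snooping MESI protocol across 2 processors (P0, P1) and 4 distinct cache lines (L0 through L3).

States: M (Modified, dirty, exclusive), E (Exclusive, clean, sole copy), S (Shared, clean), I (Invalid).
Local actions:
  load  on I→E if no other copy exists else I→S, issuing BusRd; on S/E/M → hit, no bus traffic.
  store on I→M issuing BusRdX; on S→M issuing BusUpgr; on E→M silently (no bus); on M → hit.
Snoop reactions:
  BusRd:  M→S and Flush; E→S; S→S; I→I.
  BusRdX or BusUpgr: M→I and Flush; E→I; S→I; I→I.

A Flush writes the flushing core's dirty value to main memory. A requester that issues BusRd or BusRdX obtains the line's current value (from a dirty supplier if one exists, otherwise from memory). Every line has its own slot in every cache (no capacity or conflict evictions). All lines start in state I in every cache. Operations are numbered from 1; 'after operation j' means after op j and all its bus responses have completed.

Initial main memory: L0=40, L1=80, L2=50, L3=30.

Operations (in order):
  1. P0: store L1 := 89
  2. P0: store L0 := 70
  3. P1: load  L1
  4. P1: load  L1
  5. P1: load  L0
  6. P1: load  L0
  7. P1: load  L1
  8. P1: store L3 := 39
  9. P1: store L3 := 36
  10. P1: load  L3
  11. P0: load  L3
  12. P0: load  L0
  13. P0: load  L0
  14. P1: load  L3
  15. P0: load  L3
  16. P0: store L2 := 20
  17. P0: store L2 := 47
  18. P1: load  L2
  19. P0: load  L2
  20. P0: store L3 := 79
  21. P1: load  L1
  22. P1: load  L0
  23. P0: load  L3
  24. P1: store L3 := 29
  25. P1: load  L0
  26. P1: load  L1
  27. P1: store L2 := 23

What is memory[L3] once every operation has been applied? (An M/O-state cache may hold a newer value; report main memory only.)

1. P0: store L1 := 89  bus=[BusRdX]  L1: P0=M P1=I  mem[L1]=80
2. P0: store L0 := 70  bus=[BusRdX]  L0: P0=M P1=I  mem[L0]=40
3. P1: load  L1  bus=[BusRd,Flush]  L1: P0=S P1=S  mem[L1]=89
4. P1: load  L1  bus=[-]  L1: P0=S P1=S  mem[L1]=89
5. P1: load  L0  bus=[BusRd,Flush]  L0: P0=S P1=S  mem[L0]=70
6. P1: load  L0  bus=[-]  L0: P0=S P1=S  mem[L0]=70
7. P1: load  L1  bus=[-]  L1: P0=S P1=S  mem[L1]=89
8. P1: store L3 := 39  bus=[BusRdX]  L3: P0=I P1=M  mem[L3]=30
9. P1: store L3 := 36  bus=[-]  L3: P0=I P1=M  mem[L3]=30
10. P1: load  L3  bus=[-]  L3: P0=I P1=M  mem[L3]=30
11. P0: load  L3  bus=[BusRd,Flush]  L3: P0=S P1=S  mem[L3]=36
12. P0: load  L0  bus=[-]  L0: P0=S P1=S  mem[L0]=70
13. P0: load  L0  bus=[-]  L0: P0=S P1=S  mem[L0]=70
14. P1: load  L3  bus=[-]  L3: P0=S P1=S  mem[L3]=36
15. P0: load  L3  bus=[-]  L3: P0=S P1=S  mem[L3]=36
16. P0: store L2 := 20  bus=[BusRdX]  L2: P0=M P1=I  mem[L2]=50
17. P0: store L2 := 47  bus=[-]  L2: P0=M P1=I  mem[L2]=50
18. P1: load  L2  bus=[BusRd,Flush]  L2: P0=S P1=S  mem[L2]=47
19. P0: load  L2  bus=[-]  L2: P0=S P1=S  mem[L2]=47
20. P0: store L3 := 79  bus=[BusUpgr]  L3: P0=M P1=I  mem[L3]=36
21. P1: load  L1  bus=[-]  L1: P0=S P1=S  mem[L1]=89
22. P1: load  L0  bus=[-]  L0: P0=S P1=S  mem[L0]=70
23. P0: load  L3  bus=[-]  L3: P0=M P1=I  mem[L3]=36
24. P1: store L3 := 29  bus=[BusRdX,Flush]  L3: P0=I P1=M  mem[L3]=79
25. P1: load  L0  bus=[-]  L0: P0=S P1=S  mem[L0]=70
26. P1: load  L1  bus=[-]  L1: P0=S P1=S  mem[L1]=89
27. P1: store L2 := 23  bus=[BusUpgr]  L2: P0=I P1=M  mem[L2]=47

memory[L3] = 79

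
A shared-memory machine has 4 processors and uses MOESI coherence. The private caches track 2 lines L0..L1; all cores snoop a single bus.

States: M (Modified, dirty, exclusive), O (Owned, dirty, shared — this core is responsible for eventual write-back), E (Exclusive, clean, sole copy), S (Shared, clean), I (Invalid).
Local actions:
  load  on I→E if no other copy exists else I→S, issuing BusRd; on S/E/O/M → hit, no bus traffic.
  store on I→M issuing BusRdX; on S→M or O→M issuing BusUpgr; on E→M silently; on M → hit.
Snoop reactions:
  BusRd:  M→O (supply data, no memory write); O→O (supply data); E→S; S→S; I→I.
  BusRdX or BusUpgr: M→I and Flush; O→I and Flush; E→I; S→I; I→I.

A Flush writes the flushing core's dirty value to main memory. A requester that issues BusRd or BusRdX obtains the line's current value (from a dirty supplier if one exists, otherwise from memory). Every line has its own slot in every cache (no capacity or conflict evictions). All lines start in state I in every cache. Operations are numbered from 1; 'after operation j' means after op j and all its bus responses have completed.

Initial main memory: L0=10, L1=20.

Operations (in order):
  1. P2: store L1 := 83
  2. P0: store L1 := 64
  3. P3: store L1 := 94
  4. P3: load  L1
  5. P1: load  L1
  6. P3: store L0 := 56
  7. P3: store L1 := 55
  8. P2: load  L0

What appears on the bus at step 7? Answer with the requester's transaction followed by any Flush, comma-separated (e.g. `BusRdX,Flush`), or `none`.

bus = BusUpgr

step 1: P2: store L1 := 83  ⟶  IIMI  (L1)  txn=BusRdX  M[L1]=20
step 2: P0: store L1 := 64  ⟶  MIII  (L1)  txn=BusRdX+Flush  M[L1]=83
step 3: P3: store L1 := 94  ⟶  IIIM  (L1)  txn=BusRdX+Flush  M[L1]=64
step 4: P3: load  L1  ⟶  IIIM  (L1)  txn=∅  M[L1]=64
step 5: P1: load  L1  ⟶  ISIO  (L1)  txn=BusRd  M[L1]=64
step 6: P3: store L0 := 56  ⟶  IIIM  (L0)  txn=BusRdX  M[L0]=10
step 7: P3: store L1 := 55  ⟶  IIIM  (L1)  txn=BusUpgr  M[L1]=64
step 8: P2: load  L0  ⟶  IISO  (L0)  txn=BusRd  M[L0]=10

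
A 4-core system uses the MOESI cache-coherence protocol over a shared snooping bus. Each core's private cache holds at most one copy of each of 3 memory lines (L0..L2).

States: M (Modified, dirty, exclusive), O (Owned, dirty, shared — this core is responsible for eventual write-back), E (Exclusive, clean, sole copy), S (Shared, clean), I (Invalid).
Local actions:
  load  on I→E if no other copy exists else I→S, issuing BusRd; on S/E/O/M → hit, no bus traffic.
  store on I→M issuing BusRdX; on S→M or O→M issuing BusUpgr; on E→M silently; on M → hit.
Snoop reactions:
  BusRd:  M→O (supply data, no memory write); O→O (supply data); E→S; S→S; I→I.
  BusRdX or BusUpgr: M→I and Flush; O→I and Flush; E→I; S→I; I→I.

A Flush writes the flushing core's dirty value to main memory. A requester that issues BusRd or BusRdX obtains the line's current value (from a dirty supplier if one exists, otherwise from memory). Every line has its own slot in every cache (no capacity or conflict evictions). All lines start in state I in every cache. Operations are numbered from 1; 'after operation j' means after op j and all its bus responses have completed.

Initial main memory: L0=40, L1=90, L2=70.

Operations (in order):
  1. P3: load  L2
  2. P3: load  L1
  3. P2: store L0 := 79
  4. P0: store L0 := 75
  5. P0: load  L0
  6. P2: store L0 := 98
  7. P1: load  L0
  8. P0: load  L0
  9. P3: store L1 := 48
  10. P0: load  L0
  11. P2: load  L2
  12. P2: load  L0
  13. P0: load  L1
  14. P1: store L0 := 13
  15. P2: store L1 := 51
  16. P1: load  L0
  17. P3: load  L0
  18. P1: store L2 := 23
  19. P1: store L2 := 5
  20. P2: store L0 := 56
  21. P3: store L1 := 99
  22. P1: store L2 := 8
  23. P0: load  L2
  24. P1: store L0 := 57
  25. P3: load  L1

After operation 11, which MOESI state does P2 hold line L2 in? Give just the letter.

state = S

  op1 P3: load  L2 → I/I/I/E on L2; bus BusRd; mem=70
  op2 P3: load  L1 → I/I/I/E on L1; bus BusRd; mem=90
  op3 P2: store L0 := 79 → I/I/M/I on L0; bus BusRdX; mem=40
  op4 P0: store L0 := 75 → M/I/I/I on L0; bus BusRdX Flush; mem=79
  op5 P0: load  L0 → M/I/I/I on L0; bus (none); mem=79
  op6 P2: store L0 := 98 → I/I/M/I on L0; bus BusRdX Flush; mem=75
  op7 P1: load  L0 → I/S/O/I on L0; bus BusRd; mem=75
  op8 P0: load  L0 → S/S/O/I on L0; bus BusRd; mem=75
  op9 P3: store L1 := 48 → I/I/I/M on L1; bus (none); mem=90
  op10 P0: load  L0 → S/S/O/I on L0; bus (none); mem=75
  op11 P2: load  L2 → I/I/S/S on L2; bus BusRd; mem=70
  op12 P2: load  L0 → S/S/O/I on L0; bus (none); mem=75
  op13 P0: load  L1 → S/I/I/O on L1; bus BusRd; mem=90
  op14 P1: store L0 := 13 → I/M/I/I on L0; bus BusUpgr Flush; mem=98
  op15 P2: store L1 := 51 → I/I/M/I on L1; bus BusRdX Flush; mem=48
  op16 P1: load  L0 → I/M/I/I on L0; bus (none); mem=98
  op17 P3: load  L0 → I/O/I/S on L0; bus BusRd; mem=98
  op18 P1: store L2 := 23 → I/M/I/I on L2; bus BusRdX; mem=70
  op19 P1: store L2 := 5 → I/M/I/I on L2; bus (none); mem=70
  op20 P2: store L0 := 56 → I/I/M/I on L0; bus BusRdX Flush; mem=13
  op21 P3: store L1 := 99 → I/I/I/M on L1; bus BusRdX Flush; mem=51
  op22 P1: store L2 := 8 → I/M/I/I on L2; bus (none); mem=70
  op23 P0: load  L2 → S/O/I/I on L2; bus BusRd; mem=70
  op24 P1: store L0 := 57 → I/M/I/I on L0; bus BusRdX Flush; mem=56
  op25 P3: load  L1 → I/I/I/M on L1; bus (none); mem=51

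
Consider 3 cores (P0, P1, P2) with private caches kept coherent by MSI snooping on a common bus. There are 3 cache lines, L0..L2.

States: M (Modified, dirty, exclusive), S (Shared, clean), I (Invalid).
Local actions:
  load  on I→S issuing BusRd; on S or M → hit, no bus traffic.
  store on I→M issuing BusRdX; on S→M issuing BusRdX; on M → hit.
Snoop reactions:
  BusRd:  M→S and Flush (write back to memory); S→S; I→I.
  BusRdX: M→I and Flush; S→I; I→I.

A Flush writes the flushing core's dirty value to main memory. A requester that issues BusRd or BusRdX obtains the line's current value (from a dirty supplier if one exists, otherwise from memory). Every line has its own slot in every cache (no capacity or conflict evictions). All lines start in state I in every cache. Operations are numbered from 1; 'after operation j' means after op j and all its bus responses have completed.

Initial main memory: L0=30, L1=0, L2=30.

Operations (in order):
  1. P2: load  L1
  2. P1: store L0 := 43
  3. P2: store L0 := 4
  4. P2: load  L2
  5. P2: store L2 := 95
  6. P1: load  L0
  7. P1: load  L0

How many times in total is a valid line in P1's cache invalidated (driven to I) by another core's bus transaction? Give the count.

[1] P2: load  L1 | P0:I, P1:I, P2:S(0) | bus: BusRd
[2] P1: store L0 := 43 | P0:I, P1:M(43), P2:I | bus: BusRdX
[3] P2: store L0 := 4 | P0:I, P1:I, P2:M(4) | bus: BusRdX,Flush
[4] P2: load  L2 | P0:I, P1:I, P2:S(30) | bus: BusRd
[5] P2: store L2 := 95 | P0:I, P1:I, P2:M(95) | bus: BusRdX
[6] P1: load  L0 | P0:I, P1:S(4), P2:S(4) | bus: BusRd,Flush
[7] P1: load  L0 | P0:I, P1:S(4), P2:S(4) | bus: none

invalidations = 1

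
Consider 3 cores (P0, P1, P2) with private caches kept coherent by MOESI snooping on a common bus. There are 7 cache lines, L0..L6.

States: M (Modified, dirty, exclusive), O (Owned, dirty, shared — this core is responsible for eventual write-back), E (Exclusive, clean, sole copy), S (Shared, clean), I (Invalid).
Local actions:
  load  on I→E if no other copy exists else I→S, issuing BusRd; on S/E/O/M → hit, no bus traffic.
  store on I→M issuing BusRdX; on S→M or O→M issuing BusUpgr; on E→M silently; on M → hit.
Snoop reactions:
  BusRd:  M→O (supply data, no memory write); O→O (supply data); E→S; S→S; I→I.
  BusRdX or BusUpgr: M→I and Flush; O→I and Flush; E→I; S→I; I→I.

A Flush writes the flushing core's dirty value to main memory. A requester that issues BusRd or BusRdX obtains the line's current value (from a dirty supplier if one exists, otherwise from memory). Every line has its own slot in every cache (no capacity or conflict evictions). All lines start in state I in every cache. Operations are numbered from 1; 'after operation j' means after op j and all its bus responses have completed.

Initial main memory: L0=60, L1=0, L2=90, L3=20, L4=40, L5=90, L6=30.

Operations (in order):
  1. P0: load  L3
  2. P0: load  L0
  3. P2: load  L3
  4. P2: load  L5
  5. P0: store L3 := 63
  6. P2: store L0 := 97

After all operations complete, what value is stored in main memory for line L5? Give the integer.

memory[L5] = 90

[1] P0: load  L3 | P0:E(20), P1:I, P2:I | bus: BusRd
[2] P0: load  L0 | P0:E(60), P1:I, P2:I | bus: BusRd
[3] P2: load  L3 | P0:S(20), P1:I, P2:S(20) | bus: BusRd
[4] P2: load  L5 | P0:I, P1:I, P2:E(90) | bus: BusRd
[5] P0: store L3 := 63 | P0:M(63), P1:I, P2:I | bus: BusUpgr
[6] P2: store L0 := 97 | P0:I, P1:I, P2:M(97) | bus: BusRdX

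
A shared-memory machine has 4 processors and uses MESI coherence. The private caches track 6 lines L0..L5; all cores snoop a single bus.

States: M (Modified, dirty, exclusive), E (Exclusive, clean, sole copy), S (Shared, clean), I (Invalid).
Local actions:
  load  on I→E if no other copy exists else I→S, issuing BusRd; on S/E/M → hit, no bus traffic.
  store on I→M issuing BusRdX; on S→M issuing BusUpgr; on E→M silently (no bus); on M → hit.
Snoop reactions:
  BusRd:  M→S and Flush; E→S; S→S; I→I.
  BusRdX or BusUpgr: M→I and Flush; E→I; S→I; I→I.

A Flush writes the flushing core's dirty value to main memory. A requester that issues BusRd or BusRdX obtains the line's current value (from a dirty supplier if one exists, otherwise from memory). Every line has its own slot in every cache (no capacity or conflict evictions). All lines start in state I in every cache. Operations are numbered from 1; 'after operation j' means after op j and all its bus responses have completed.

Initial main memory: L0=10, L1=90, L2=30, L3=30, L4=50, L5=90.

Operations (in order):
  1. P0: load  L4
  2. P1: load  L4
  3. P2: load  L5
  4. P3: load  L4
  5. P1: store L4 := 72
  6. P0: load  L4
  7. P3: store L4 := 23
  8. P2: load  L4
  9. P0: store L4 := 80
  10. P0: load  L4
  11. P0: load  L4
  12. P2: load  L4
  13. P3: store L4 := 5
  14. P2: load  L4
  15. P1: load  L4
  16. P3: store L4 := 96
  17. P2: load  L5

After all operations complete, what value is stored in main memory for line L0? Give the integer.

  op1 P0: load  L4 → E/I/I/I on L4; bus BusRd; mem=50
  op2 P1: load  L4 → S/S/I/I on L4; bus BusRd; mem=50
  op3 P2: load  L5 → I/I/E/I on L5; bus BusRd; mem=90
  op4 P3: load  L4 → S/S/I/S on L4; bus BusRd; mem=50
  op5 P1: store L4 := 72 → I/M/I/I on L4; bus BusUpgr; mem=50
  op6 P0: load  L4 → S/S/I/I on L4; bus BusRd Flush; mem=72
  op7 P3: store L4 := 23 → I/I/I/M on L4; bus BusRdX; mem=72
  op8 P2: load  L4 → I/I/S/S on L4; bus BusRd Flush; mem=23
  op9 P0: store L4 := 80 → M/I/I/I on L4; bus BusRdX; mem=23
  op10 P0: load  L4 → M/I/I/I on L4; bus (none); mem=23
  op11 P0: load  L4 → M/I/I/I on L4; bus (none); mem=23
  op12 P2: load  L4 → S/I/S/I on L4; bus BusRd Flush; mem=80
  op13 P3: store L4 := 5 → I/I/I/M on L4; bus BusRdX; mem=80
  op14 P2: load  L4 → I/I/S/S on L4; bus BusRd Flush; mem=5
  op15 P1: load  L4 → I/S/S/S on L4; bus BusRd; mem=5
  op16 P3: store L4 := 96 → I/I/I/M on L4; bus BusUpgr; mem=5
  op17 P2: load  L5 → I/I/E/I on L5; bus (none); mem=90

memory[L0] = 10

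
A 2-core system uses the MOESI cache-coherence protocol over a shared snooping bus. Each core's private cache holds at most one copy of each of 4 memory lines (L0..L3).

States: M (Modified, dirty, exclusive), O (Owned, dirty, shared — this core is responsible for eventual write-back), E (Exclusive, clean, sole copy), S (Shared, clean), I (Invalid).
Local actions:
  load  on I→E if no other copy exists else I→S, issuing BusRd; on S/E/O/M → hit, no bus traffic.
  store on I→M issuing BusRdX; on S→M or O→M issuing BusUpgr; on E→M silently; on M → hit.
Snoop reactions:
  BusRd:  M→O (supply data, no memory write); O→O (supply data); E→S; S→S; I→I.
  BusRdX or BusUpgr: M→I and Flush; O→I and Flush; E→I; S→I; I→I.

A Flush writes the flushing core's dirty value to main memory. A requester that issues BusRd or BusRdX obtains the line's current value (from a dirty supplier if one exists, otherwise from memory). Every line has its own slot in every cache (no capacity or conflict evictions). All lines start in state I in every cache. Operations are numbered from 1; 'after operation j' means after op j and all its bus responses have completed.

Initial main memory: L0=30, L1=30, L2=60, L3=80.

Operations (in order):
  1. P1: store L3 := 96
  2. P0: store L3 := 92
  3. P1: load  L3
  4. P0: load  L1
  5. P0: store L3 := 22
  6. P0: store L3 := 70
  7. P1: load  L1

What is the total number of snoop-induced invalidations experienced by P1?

invalidations = 2

1. P1: store L3 := 96  bus=[BusRdX]  L3: P0=I P1=M  mem[L3]=80
2. P0: store L3 := 92  bus=[BusRdX,Flush]  L3: P0=M P1=I  mem[L3]=96
3. P1: load  L3  bus=[BusRd]  L3: P0=O P1=S  mem[L3]=96
4. P0: load  L1  bus=[BusRd]  L1: P0=E P1=I  mem[L1]=30
5. P0: store L3 := 22  bus=[BusUpgr]  L3: P0=M P1=I  mem[L3]=96
6. P0: store L3 := 70  bus=[-]  L3: P0=M P1=I  mem[L3]=96
7. P1: load  L1  bus=[BusRd]  L1: P0=S P1=S  mem[L1]=30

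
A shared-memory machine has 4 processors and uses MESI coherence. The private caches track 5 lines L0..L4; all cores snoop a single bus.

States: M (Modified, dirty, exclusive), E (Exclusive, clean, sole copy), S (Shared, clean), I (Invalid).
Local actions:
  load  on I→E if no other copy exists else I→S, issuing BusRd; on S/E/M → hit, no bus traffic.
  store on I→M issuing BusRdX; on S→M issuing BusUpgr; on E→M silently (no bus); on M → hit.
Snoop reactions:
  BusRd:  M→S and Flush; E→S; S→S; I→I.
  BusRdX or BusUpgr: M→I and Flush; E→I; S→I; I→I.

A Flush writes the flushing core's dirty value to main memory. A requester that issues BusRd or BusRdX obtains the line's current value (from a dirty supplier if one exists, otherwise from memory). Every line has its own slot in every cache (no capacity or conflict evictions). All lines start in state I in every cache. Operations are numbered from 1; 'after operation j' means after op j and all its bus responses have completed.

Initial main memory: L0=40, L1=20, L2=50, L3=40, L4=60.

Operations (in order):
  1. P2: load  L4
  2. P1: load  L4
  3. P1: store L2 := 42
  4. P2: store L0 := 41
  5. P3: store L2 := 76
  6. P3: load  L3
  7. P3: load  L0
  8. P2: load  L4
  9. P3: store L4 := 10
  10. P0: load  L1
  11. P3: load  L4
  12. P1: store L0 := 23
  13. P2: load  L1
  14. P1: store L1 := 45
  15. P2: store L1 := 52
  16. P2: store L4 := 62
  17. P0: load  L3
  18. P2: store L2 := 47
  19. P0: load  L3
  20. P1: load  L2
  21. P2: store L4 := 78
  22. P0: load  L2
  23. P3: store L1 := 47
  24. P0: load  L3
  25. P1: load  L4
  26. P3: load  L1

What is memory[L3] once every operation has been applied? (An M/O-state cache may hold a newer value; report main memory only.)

memory[L3] = 40

[1] P2: load  L4 | P0:I, P1:I, P2:E(60), P3:I | bus: BusRd
[2] P1: load  L4 | P0:I, P1:S(60), P2:S(60), P3:I | bus: BusRd
[3] P1: store L2 := 42 | P0:I, P1:M(42), P2:I, P3:I | bus: BusRdX
[4] P2: store L0 := 41 | P0:I, P1:I, P2:M(41), P3:I | bus: BusRdX
[5] P3: store L2 := 76 | P0:I, P1:I, P2:I, P3:M(76) | bus: BusRdX,Flush
[6] P3: load  L3 | P0:I, P1:I, P2:I, P3:E(40) | bus: BusRd
[7] P3: load  L0 | P0:I, P1:I, P2:S(41), P3:S(41) | bus: BusRd,Flush
[8] P2: load  L4 | P0:I, P1:S(60), P2:S(60), P3:I | bus: none
[9] P3: store L4 := 10 | P0:I, P1:I, P2:I, P3:M(10) | bus: BusRdX
[10] P0: load  L1 | P0:E(20), P1:I, P2:I, P3:I | bus: BusRd
[11] P3: load  L4 | P0:I, P1:I, P2:I, P3:M(10) | bus: none
[12] P1: store L0 := 23 | P0:I, P1:M(23), P2:I, P3:I | bus: BusRdX
[13] P2: load  L1 | P0:S(20), P1:I, P2:S(20), P3:I | bus: BusRd
[14] P1: store L1 := 45 | P0:I, P1:M(45), P2:I, P3:I | bus: BusRdX
[15] P2: store L1 := 52 | P0:I, P1:I, P2:M(52), P3:I | bus: BusRdX,Flush
[16] P2: store L4 := 62 | P0:I, P1:I, P2:M(62), P3:I | bus: BusRdX,Flush
[17] P0: load  L3 | P0:S(40), P1:I, P2:I, P3:S(40) | bus: BusRd
[18] P2: store L2 := 47 | P0:I, P1:I, P2:M(47), P3:I | bus: BusRdX,Flush
[19] P0: load  L3 | P0:S(40), P1:I, P2:I, P3:S(40) | bus: none
[20] P1: load  L2 | P0:I, P1:S(47), P2:S(47), P3:I | bus: BusRd,Flush
[21] P2: store L4 := 78 | P0:I, P1:I, P2:M(78), P3:I | bus: none
[22] P0: load  L2 | P0:S(47), P1:S(47), P2:S(47), P3:I | bus: BusRd
[23] P3: store L1 := 47 | P0:I, P1:I, P2:I, P3:M(47) | bus: BusRdX,Flush
[24] P0: load  L3 | P0:S(40), P1:I, P2:I, P3:S(40) | bus: none
[25] P1: load  L4 | P0:I, P1:S(78), P2:S(78), P3:I | bus: BusRd,Flush
[26] P3: load  L1 | P0:I, P1:I, P2:I, P3:M(47) | bus: none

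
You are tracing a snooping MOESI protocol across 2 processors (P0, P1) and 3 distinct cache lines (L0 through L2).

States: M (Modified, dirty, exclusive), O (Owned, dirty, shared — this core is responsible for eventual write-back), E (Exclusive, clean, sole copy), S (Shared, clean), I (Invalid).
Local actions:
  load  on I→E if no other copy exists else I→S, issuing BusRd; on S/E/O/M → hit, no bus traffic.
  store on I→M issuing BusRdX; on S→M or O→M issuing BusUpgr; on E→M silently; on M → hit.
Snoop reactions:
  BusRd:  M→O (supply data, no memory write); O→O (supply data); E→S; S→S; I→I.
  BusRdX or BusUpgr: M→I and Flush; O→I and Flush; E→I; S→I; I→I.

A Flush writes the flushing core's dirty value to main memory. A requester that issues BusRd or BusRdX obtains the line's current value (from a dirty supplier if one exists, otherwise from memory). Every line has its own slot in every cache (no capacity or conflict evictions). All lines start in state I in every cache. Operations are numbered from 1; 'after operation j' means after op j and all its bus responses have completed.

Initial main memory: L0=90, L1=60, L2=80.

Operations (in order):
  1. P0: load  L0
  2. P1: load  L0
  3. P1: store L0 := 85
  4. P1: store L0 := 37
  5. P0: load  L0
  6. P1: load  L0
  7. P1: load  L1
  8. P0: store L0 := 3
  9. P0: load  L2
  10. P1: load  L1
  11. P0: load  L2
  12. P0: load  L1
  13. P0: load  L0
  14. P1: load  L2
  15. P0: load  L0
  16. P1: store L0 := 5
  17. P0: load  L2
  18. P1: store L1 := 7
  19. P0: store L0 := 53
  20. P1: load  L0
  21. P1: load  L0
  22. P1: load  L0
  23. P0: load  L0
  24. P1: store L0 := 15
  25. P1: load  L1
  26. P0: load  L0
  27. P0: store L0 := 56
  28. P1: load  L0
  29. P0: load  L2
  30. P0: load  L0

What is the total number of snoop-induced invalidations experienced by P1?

  op1 P0: load  L0 → E/I on L0; bus BusRd; mem=90
  op2 P1: load  L0 → S/S on L0; bus BusRd; mem=90
  op3 P1: store L0 := 85 → I/M on L0; bus BusUpgr; mem=90
  op4 P1: store L0 := 37 → I/M on L0; bus (none); mem=90
  op5 P0: load  L0 → S/O on L0; bus BusRd; mem=90
  op6 P1: load  L0 → S/O on L0; bus (none); mem=90
  op7 P1: load  L1 → I/E on L1; bus BusRd; mem=60
  op8 P0: store L0 := 3 → M/I on L0; bus BusUpgr Flush; mem=37
  op9 P0: load  L2 → E/I on L2; bus BusRd; mem=80
  op10 P1: load  L1 → I/E on L1; bus (none); mem=60
  op11 P0: load  L2 → E/I on L2; bus (none); mem=80
  op12 P0: load  L1 → S/S on L1; bus BusRd; mem=60
  op13 P0: load  L0 → M/I on L0; bus (none); mem=37
  op14 P1: load  L2 → S/S on L2; bus BusRd; mem=80
  op15 P0: load  L0 → M/I on L0; bus (none); mem=37
  op16 P1: store L0 := 5 → I/M on L0; bus BusRdX Flush; mem=3
  op17 P0: load  L2 → S/S on L2; bus (none); mem=80
  op18 P1: store L1 := 7 → I/M on L1; bus BusUpgr; mem=60
  op19 P0: store L0 := 53 → M/I on L0; bus BusRdX Flush; mem=5
  op20 P1: load  L0 → O/S on L0; bus BusRd; mem=5
  op21 P1: load  L0 → O/S on L0; bus (none); mem=5
  op22 P1: load  L0 → O/S on L0; bus (none); mem=5
  op23 P0: load  L0 → O/S on L0; bus (none); mem=5
  op24 P1: store L0 := 15 → I/M on L0; bus BusUpgr Flush; mem=53
  op25 P1: load  L1 → I/M on L1; bus (none); mem=60
  op26 P0: load  L0 → S/O on L0; bus BusRd; mem=53
  op27 P0: store L0 := 56 → M/I on L0; bus BusUpgr Flush; mem=15
  op28 P1: load  L0 → O/S on L0; bus BusRd; mem=15
  op29 P0: load  L2 → S/S on L2; bus (none); mem=80
  op30 P0: load  L0 → O/S on L0; bus (none); mem=15

invalidations = 3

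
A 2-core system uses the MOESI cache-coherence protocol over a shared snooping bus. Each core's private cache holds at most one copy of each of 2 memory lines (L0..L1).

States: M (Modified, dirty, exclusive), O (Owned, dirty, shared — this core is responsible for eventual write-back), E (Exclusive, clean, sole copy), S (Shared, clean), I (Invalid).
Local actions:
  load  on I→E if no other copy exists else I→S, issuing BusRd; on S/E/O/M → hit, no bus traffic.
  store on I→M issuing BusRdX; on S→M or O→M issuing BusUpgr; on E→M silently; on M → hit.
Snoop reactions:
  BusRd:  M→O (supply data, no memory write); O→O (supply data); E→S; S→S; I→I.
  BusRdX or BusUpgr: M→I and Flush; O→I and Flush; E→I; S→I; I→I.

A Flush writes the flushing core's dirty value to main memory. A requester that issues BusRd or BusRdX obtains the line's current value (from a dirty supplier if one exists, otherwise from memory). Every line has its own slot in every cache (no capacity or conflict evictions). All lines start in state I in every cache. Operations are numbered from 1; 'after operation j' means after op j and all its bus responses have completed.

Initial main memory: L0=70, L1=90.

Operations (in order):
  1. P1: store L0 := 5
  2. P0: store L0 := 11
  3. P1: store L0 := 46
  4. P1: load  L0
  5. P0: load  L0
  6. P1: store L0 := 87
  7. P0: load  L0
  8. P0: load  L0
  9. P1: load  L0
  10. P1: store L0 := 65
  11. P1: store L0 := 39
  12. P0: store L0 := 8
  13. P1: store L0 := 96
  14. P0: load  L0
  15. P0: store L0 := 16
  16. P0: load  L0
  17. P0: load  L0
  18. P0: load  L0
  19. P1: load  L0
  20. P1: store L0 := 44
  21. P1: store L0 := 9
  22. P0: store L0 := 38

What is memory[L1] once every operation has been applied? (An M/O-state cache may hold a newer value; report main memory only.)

step 1: P1: store L0 := 5  ⟶  IM  (L0)  txn=BusRdX  M[L0]=70
step 2: P0: store L0 := 11  ⟶  MI  (L0)  txn=BusRdX+Flush  M[L0]=5
step 3: P1: store L0 := 46  ⟶  IM  (L0)  txn=BusRdX+Flush  M[L0]=11
step 4: P1: load  L0  ⟶  IM  (L0)  txn=∅  M[L0]=11
step 5: P0: load  L0  ⟶  SO  (L0)  txn=BusRd  M[L0]=11
step 6: P1: store L0 := 87  ⟶  IM  (L0)  txn=BusUpgr  M[L0]=11
step 7: P0: load  L0  ⟶  SO  (L0)  txn=BusRd  M[L0]=11
step 8: P0: load  L0  ⟶  SO  (L0)  txn=∅  M[L0]=11
step 9: P1: load  L0  ⟶  SO  (L0)  txn=∅  M[L0]=11
step 10: P1: store L0 := 65  ⟶  IM  (L0)  txn=BusUpgr  M[L0]=11
step 11: P1: store L0 := 39  ⟶  IM  (L0)  txn=∅  M[L0]=11
step 12: P0: store L0 := 8  ⟶  MI  (L0)  txn=BusRdX+Flush  M[L0]=39
step 13: P1: store L0 := 96  ⟶  IM  (L0)  txn=BusRdX+Flush  M[L0]=8
step 14: P0: load  L0  ⟶  SO  (L0)  txn=BusRd  M[L0]=8
step 15: P0: store L0 := 16  ⟶  MI  (L0)  txn=BusUpgr+Flush  M[L0]=96
step 16: P0: load  L0  ⟶  MI  (L0)  txn=∅  M[L0]=96
step 17: P0: load  L0  ⟶  MI  (L0)  txn=∅  M[L0]=96
step 18: P0: load  L0  ⟶  MI  (L0)  txn=∅  M[L0]=96
step 19: P1: load  L0  ⟶  OS  (L0)  txn=BusRd  M[L0]=96
step 20: P1: store L0 := 44  ⟶  IM  (L0)  txn=BusUpgr+Flush  M[L0]=16
step 21: P1: store L0 := 9  ⟶  IM  (L0)  txn=∅  M[L0]=16
step 22: P0: store L0 := 38  ⟶  MI  (L0)  txn=BusRdX+Flush  M[L0]=9

memory[L1] = 90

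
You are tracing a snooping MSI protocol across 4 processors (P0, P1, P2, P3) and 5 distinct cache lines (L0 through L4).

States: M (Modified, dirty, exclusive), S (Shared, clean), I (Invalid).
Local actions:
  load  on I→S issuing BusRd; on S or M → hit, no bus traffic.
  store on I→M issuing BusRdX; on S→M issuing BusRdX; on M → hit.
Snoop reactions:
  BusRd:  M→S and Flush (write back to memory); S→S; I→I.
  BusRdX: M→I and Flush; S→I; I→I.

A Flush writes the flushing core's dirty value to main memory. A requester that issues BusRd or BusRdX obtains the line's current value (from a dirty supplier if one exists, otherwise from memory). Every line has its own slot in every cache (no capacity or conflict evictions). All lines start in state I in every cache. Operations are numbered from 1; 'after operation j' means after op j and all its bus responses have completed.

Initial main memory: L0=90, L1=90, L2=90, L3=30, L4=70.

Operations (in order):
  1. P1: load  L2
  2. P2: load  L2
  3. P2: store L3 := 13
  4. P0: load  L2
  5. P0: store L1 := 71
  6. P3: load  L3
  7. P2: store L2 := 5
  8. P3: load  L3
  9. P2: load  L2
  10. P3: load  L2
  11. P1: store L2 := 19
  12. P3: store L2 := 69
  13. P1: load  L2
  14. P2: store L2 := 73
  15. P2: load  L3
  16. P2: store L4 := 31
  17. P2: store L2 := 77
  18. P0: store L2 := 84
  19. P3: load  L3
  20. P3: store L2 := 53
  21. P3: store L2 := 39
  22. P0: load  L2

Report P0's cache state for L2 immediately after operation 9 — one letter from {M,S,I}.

step 1: P1: load  L2  ⟶  ISII  (L2)  txn=BusRd  M[L2]=90
step 2: P2: load  L2  ⟶  ISSI  (L2)  txn=BusRd  M[L2]=90
step 3: P2: store L3 := 13  ⟶  IIMI  (L3)  txn=BusRdX  M[L3]=30
step 4: P0: load  L2  ⟶  SSSI  (L2)  txn=BusRd  M[L2]=90
step 5: P0: store L1 := 71  ⟶  MIII  (L1)  txn=BusRdX  M[L1]=90
step 6: P3: load  L3  ⟶  IISS  (L3)  txn=BusRd+Flush  M[L3]=13
step 7: P2: store L2 := 5  ⟶  IIMI  (L2)  txn=BusRdX  M[L2]=90
step 8: P3: load  L3  ⟶  IISS  (L3)  txn=∅  M[L3]=13
step 9: P2: load  L2  ⟶  IIMI  (L2)  txn=∅  M[L2]=90
step 10: P3: load  L2  ⟶  IISS  (L2)  txn=BusRd+Flush  M[L2]=5
step 11: P1: store L2 := 19  ⟶  IMII  (L2)  txn=BusRdX  M[L2]=5
step 12: P3: store L2 := 69  ⟶  IIIM  (L2)  txn=BusRdX+Flush  M[L2]=19
step 13: P1: load  L2  ⟶  ISIS  (L2)  txn=BusRd+Flush  M[L2]=69
step 14: P2: store L2 := 73  ⟶  IIMI  (L2)  txn=BusRdX  M[L2]=69
step 15: P2: load  L3  ⟶  IISS  (L3)  txn=∅  M[L3]=13
step 16: P2: store L4 := 31  ⟶  IIMI  (L4)  txn=BusRdX  M[L4]=70
step 17: P2: store L2 := 77  ⟶  IIMI  (L2)  txn=∅  M[L2]=69
step 18: P0: store L2 := 84  ⟶  MIII  (L2)  txn=BusRdX+Flush  M[L2]=77
step 19: P3: load  L3  ⟶  IISS  (L3)  txn=∅  M[L3]=13
step 20: P3: store L2 := 53  ⟶  IIIM  (L2)  txn=BusRdX+Flush  M[L2]=84
step 21: P3: store L2 := 39  ⟶  IIIM  (L2)  txn=∅  M[L2]=84
step 22: P0: load  L2  ⟶  SIIS  (L2)  txn=BusRd+Flush  M[L2]=39

state = I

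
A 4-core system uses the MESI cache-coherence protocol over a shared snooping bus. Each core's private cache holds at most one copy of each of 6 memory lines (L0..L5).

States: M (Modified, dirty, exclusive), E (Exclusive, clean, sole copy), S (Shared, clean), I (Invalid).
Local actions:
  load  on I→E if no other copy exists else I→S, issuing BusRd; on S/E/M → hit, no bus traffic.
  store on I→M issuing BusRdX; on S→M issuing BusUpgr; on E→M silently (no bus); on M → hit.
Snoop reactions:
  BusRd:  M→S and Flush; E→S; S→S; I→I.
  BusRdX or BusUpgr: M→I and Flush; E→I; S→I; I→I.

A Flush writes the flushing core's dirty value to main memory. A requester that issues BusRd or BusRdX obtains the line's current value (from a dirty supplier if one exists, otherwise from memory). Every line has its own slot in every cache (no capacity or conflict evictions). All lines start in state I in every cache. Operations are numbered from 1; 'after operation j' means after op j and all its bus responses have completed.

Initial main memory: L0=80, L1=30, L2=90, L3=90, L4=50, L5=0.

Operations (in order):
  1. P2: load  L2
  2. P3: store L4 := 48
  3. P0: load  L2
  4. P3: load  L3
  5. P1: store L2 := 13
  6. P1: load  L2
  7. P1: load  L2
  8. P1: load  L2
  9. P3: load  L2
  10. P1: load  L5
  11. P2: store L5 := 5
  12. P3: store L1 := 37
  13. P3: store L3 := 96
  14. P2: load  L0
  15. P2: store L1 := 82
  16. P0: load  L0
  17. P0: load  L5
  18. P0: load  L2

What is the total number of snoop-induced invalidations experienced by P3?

invalidations = 1

  op1 P2: load  L2 → I/I/E/I on L2; bus BusRd; mem=90
  op2 P3: store L4 := 48 → I/I/I/M on L4; bus BusRdX; mem=50
  op3 P0: load  L2 → S/I/S/I on L2; bus BusRd; mem=90
  op4 P3: load  L3 → I/I/I/E on L3; bus BusRd; mem=90
  op5 P1: store L2 := 13 → I/M/I/I on L2; bus BusRdX; mem=90
  op6 P1: load  L2 → I/M/I/I on L2; bus (none); mem=90
  op7 P1: load  L2 → I/M/I/I on L2; bus (none); mem=90
  op8 P1: load  L2 → I/M/I/I on L2; bus (none); mem=90
  op9 P3: load  L2 → I/S/I/S on L2; bus BusRd Flush; mem=13
  op10 P1: load  L5 → I/E/I/I on L5; bus BusRd; mem=0
  op11 P2: store L5 := 5 → I/I/M/I on L5; bus BusRdX; mem=0
  op12 P3: store L1 := 37 → I/I/I/M on L1; bus BusRdX; mem=30
  op13 P3: store L3 := 96 → I/I/I/M on L3; bus (none); mem=90
  op14 P2: load  L0 → I/I/E/I on L0; bus BusRd; mem=80
  op15 P2: store L1 := 82 → I/I/M/I on L1; bus BusRdX Flush; mem=37
  op16 P0: load  L0 → S/I/S/I on L0; bus BusRd; mem=80
  op17 P0: load  L5 → S/I/S/I on L5; bus BusRd Flush; mem=5
  op18 P0: load  L2 → S/S/I/S on L2; bus BusRd; mem=13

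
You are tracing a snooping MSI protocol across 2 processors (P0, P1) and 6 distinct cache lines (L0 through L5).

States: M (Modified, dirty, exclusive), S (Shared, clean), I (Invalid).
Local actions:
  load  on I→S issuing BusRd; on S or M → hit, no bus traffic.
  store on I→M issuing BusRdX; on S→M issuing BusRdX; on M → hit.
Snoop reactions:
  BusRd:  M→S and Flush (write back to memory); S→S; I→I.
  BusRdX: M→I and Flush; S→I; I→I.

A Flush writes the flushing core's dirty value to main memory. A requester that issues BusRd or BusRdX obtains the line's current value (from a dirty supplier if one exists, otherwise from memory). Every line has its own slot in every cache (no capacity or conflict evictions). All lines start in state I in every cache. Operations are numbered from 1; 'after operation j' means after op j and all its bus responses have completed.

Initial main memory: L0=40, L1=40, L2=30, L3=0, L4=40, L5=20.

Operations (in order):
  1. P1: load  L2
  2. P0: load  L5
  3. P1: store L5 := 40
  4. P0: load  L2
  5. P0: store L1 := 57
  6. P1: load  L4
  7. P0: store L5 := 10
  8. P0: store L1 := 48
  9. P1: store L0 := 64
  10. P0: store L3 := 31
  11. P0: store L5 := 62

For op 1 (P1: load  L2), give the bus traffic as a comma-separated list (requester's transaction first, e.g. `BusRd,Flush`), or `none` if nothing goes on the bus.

1. P1: load  L2  bus=[BusRd]  L2: P0=I P1=S  mem[L2]=30
2. P0: load  L5  bus=[BusRd]  L5: P0=S P1=I  mem[L5]=20
3. P1: store L5 := 40  bus=[BusRdX]  L5: P0=I P1=M  mem[L5]=20
4. P0: load  L2  bus=[BusRd]  L2: P0=S P1=S  mem[L2]=30
5. P0: store L1 := 57  bus=[BusRdX]  L1: P0=M P1=I  mem[L1]=40
6. P1: load  L4  bus=[BusRd]  L4: P0=I P1=S  mem[L4]=40
7. P0: store L5 := 10  bus=[BusRdX,Flush]  L5: P0=M P1=I  mem[L5]=40
8. P0: store L1 := 48  bus=[-]  L1: P0=M P1=I  mem[L1]=40
9. P1: store L0 := 64  bus=[BusRdX]  L0: P0=I P1=M  mem[L0]=40
10. P0: store L3 := 31  bus=[BusRdX]  L3: P0=M P1=I  mem[L3]=0
11. P0: store L5 := 62  bus=[-]  L5: P0=M P1=I  mem[L5]=40

bus = BusRd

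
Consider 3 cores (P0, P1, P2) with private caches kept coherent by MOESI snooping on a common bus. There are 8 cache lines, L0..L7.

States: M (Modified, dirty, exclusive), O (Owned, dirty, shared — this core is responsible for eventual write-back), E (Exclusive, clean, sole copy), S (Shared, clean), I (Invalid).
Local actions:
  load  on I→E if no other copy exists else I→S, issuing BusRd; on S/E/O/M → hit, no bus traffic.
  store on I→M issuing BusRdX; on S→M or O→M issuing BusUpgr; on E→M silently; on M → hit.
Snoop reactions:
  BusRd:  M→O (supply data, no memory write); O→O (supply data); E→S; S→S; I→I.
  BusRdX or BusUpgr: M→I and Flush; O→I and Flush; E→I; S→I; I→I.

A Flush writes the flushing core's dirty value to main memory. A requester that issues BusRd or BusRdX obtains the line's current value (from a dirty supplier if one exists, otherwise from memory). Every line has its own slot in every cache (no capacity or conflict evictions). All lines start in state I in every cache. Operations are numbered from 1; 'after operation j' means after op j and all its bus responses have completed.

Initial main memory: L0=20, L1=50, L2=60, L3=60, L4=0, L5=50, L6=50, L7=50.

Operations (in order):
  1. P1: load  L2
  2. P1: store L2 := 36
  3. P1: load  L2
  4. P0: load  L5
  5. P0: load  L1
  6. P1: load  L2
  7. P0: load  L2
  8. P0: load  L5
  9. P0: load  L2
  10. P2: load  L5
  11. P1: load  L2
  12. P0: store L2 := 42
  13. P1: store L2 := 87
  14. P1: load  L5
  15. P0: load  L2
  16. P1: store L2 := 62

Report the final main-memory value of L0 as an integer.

memory[L0] = 20

  op1 P1: load  L2 → I/E/I on L2; bus BusRd; mem=60
  op2 P1: store L2 := 36 → I/M/I on L2; bus (none); mem=60
  op3 P1: load  L2 → I/M/I on L2; bus (none); mem=60
  op4 P0: load  L5 → E/I/I on L5; bus BusRd; mem=50
  op5 P0: load  L1 → E/I/I on L1; bus BusRd; mem=50
  op6 P1: load  L2 → I/M/I on L2; bus (none); mem=60
  op7 P0: load  L2 → S/O/I on L2; bus BusRd; mem=60
  op8 P0: load  L5 → E/I/I on L5; bus (none); mem=50
  op9 P0: load  L2 → S/O/I on L2; bus (none); mem=60
  op10 P2: load  L5 → S/I/S on L5; bus BusRd; mem=50
  op11 P1: load  L2 → S/O/I on L2; bus (none); mem=60
  op12 P0: store L2 := 42 → M/I/I on L2; bus BusUpgr Flush; mem=36
  op13 P1: store L2 := 87 → I/M/I on L2; bus BusRdX Flush; mem=42
  op14 P1: load  L5 → S/S/S on L5; bus BusRd; mem=50
  op15 P0: load  L2 → S/O/I on L2; bus BusRd; mem=42
  op16 P1: store L2 := 62 → I/M/I on L2; bus BusUpgr; mem=42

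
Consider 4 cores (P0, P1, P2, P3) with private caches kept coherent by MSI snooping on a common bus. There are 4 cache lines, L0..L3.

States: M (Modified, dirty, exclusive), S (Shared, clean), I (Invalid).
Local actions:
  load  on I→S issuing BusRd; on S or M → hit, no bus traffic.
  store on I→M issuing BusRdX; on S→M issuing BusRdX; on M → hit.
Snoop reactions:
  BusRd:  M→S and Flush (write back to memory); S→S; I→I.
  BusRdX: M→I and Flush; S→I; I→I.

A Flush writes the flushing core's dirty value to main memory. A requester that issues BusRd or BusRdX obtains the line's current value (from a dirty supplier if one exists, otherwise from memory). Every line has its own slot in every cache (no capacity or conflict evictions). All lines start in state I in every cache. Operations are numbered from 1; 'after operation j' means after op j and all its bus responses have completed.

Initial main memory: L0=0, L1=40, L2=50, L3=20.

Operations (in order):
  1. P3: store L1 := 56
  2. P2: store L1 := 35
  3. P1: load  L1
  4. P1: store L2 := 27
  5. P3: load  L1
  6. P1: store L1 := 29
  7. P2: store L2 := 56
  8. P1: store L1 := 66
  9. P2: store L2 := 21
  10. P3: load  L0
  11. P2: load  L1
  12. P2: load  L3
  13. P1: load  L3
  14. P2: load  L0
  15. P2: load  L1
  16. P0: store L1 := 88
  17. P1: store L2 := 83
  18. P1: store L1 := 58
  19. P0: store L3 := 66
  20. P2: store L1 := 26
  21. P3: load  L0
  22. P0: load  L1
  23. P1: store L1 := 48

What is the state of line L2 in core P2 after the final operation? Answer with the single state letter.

1. P3: store L1 := 56  bus=[BusRdX]  L1: P0=I P1=I P2=I P3=M  mem[L1]=40
2. P2: store L1 := 35  bus=[BusRdX,Flush]  L1: P0=I P1=I P2=M P3=I  mem[L1]=56
3. P1: load  L1  bus=[BusRd,Flush]  L1: P0=I P1=S P2=S P3=I  mem[L1]=35
4. P1: store L2 := 27  bus=[BusRdX]  L2: P0=I P1=M P2=I P3=I  mem[L2]=50
5. P3: load  L1  bus=[BusRd]  L1: P0=I P1=S P2=S P3=S  mem[L1]=35
6. P1: store L1 := 29  bus=[BusRdX]  L1: P0=I P1=M P2=I P3=I  mem[L1]=35
7. P2: store L2 := 56  bus=[BusRdX,Flush]  L2: P0=I P1=I P2=M P3=I  mem[L2]=27
8. P1: store L1 := 66  bus=[-]  L1: P0=I P1=M P2=I P3=I  mem[L1]=35
9. P2: store L2 := 21  bus=[-]  L2: P0=I P1=I P2=M P3=I  mem[L2]=27
10. P3: load  L0  bus=[BusRd]  L0: P0=I P1=I P2=I P3=S  mem[L0]=0
11. P2: load  L1  bus=[BusRd,Flush]  L1: P0=I P1=S P2=S P3=I  mem[L1]=66
12. P2: load  L3  bus=[BusRd]  L3: P0=I P1=I P2=S P3=I  mem[L3]=20
13. P1: load  L3  bus=[BusRd]  L3: P0=I P1=S P2=S P3=I  mem[L3]=20
14. P2: load  L0  bus=[BusRd]  L0: P0=I P1=I P2=S P3=S  mem[L0]=0
15. P2: load  L1  bus=[-]  L1: P0=I P1=S P2=S P3=I  mem[L1]=66
16. P0: store L1 := 88  bus=[BusRdX]  L1: P0=M P1=I P2=I P3=I  mem[L1]=66
17. P1: store L2 := 83  bus=[BusRdX,Flush]  L2: P0=I P1=M P2=I P3=I  mem[L2]=21
18. P1: store L1 := 58  bus=[BusRdX,Flush]  L1: P0=I P1=M P2=I P3=I  mem[L1]=88
19. P0: store L3 := 66  bus=[BusRdX]  L3: P0=M P1=I P2=I P3=I  mem[L3]=20
20. P2: store L1 := 26  bus=[BusRdX,Flush]  L1: P0=I P1=I P2=M P3=I  mem[L1]=58
21. P3: load  L0  bus=[-]  L0: P0=I P1=I P2=S P3=S  mem[L0]=0
22. P0: load  L1  bus=[BusRd,Flush]  L1: P0=S P1=I P2=S P3=I  mem[L1]=26
23. P1: store L1 := 48  bus=[BusRdX]  L1: P0=I P1=M P2=I P3=I  mem[L1]=26

state = I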